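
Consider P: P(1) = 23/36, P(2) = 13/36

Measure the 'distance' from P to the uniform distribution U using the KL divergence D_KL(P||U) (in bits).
0.0564 bits

U(i) = 1/2 for all i

D_KL(P||U) = Σ P(x) log₂(P(x) / (1/2))
           = Σ P(x) log₂(P(x)) + log₂(2)
           = log₂(2) - H(P)

H(P) = -Σ P(x) log₂(P(x)):
  -P(1)·log₂(P(1)) = -(23/36)·log₂(23/36) = 0.41295
  -P(2)·log₂(P(2)) = -(13/36)·log₂(13/36) = 0.53065
H(P) = 0.41295 + 0.53065 = 0.94360 bits

log₂(2) = 1.00000 bits

D_KL(P||U) = 1.00000 - 0.94360 = 0.05640 ≈ 0.0564 bits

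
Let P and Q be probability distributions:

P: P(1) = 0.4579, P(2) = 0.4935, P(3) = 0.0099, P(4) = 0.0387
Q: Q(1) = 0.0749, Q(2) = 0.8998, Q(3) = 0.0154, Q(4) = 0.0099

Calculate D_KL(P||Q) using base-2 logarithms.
0.8382 bits

D_KL(P||Q) = Σ P(x) log₂(P(x)/Q(x))

Computing term by term:
  P(1)·log₂(P(1)/Q(1)) = 0.4579·log₂(0.4579/0.0749) = 1.19603
  P(2)·log₂(P(2)/Q(2)) = 0.4935·log₂(0.4935/0.8998) = -0.42764
  P(3)·log₂(P(3)/Q(3)) = 0.0099·log₂(0.0099/0.0154) = -0.00631
  P(4)·log₂(P(4)/Q(4)) = 0.0387·log₂(0.0387/0.0099) = 0.07612

D_KL(P||Q) = 1.19603 - 0.42764 - 0.00631 + 0.07612 = 0.83820 ≈ 0.8382 bits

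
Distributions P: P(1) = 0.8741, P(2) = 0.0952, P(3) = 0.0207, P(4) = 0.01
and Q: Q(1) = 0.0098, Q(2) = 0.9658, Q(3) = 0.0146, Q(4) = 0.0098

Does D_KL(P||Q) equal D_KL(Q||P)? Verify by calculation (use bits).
D_KL(P||Q) = 5.3557 bits, D_KL(Q||P) = 3.1572 bits. No — D_KL(P||Q) ≠ D_KL(Q||P) for this pair.

D_KL(P||Q) = Σ P(x) log₂(P(x)/Q(x))

Computing term by term:
  P(1)·log₂(P(1)/Q(1)) = 0.8741·log₂(0.8741/0.0098) = 5.66318
  P(2)·log₂(P(2)/Q(2)) = 0.0952·log₂(0.0952/0.9658) = -0.31822
  P(3)·log₂(P(3)/Q(3)) = 0.0207·log₂(0.0207/0.0146) = 0.01043
  P(4)·log₂(P(4)/Q(4)) = 0.01·log₂(0.01/0.0098) = 0.00029

D_KL(P||Q) = 5.66318 - 0.31822 + 0.01043 + 0.00029 = 5.35568 ≈ 5.3557 bits

D_KL(Q||P) = Σ Q(x) log₂(Q(x)/P(x))

Computing term by term:
  Q(1)·log₂(Q(1)/P(1)) = 0.0098·log₂(0.0098/0.8741) = -0.06349
  Q(2)·log₂(Q(2)/P(2)) = 0.9658·log₂(0.9658/0.0952) = 3.22837
  Q(3)·log₂(Q(3)/P(3)) = 0.0146·log₂(0.0146/0.0207) = -0.00735
  Q(4)·log₂(Q(4)/P(4)) = 0.0098·log₂(0.0098/0.01) = -0.00029

D_KL(Q||P) = -0.06349 + 3.22837 - 0.00735 - 0.00029 = 3.15724 ≈ 3.1572 bits

These are NOT equal (difference: 2.1985 bits). KL divergence is asymmetric: D_KL(P||Q) ≠ D_KL(Q||P) in general.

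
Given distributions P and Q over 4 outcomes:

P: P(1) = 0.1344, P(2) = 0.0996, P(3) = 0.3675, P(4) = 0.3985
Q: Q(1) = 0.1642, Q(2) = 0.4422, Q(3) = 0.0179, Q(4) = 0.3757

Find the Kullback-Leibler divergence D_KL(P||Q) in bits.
1.3830 bits

D_KL(P||Q) = Σ P(x) log₂(P(x)/Q(x))

Computing term by term:
  P(1)·log₂(P(1)/Q(1)) = 0.1344·log₂(0.1344/0.1642) = -0.03883
  P(2)·log₂(P(2)/Q(2)) = 0.0996·log₂(0.0996/0.4422) = -0.21419
  P(3)·log₂(P(3)/Q(3)) = 0.3675·log₂(0.3675/0.0179) = 1.60219
  P(4)·log₂(P(4)/Q(4)) = 0.3985·log₂(0.3985/0.3757) = 0.03387

D_KL(P||Q) = -0.03883 - 0.21419 + 1.60219 + 0.03387 = 1.38304 ≈ 1.3830 bits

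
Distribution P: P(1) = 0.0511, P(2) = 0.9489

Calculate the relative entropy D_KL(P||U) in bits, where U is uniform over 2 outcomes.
0.7089 bits

U(i) = 1/2 for all i

D_KL(P||U) = Σ P(x) log₂(P(x) / (1/2))
           = Σ P(x) log₂(P(x)) + log₂(2)
           = log₂(2) - H(P)

H(P) = -Σ P(x) log₂(P(x)):
  -P(1)·log₂(P(1)) = -(0.0511)·log₂(0.0511) = 0.21925
  -P(2)·log₂(P(2)) = -(0.9489)·log₂(0.9489) = 0.07181
H(P) = 0.21925 + 0.07181 = 0.29106 bits

log₂(2) = 1.00000 bits

D_KL(P||U) = 1.00000 - 0.29106 = 0.70894 ≈ 0.7089 bits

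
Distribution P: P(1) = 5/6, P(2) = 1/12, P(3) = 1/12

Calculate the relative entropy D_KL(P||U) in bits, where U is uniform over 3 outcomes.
0.7683 bits

U(i) = 1/3 for all i

D_KL(P||U) = Σ P(x) log₂(P(x) / (1/3))
           = Σ P(x) log₂(P(x)) + log₂(3)
           = log₂(3) - H(P)

H(P) = -Σ P(x) log₂(P(x)):
  -P(1)·log₂(P(1)) = -(5/6)·log₂(5/6) = 0.21920
  -P(2)·log₂(P(2)) = -(1/12)·log₂(1/12) = 0.29875
  -P(3)·log₂(P(3)) = -(1/12)·log₂(1/12) = 0.29875
H(P) = 0.21920 + 0.29875 + 0.29875 = 0.81670 bits

log₂(3) = 1.58496 bits

D_KL(P||U) = 1.58496 - 0.81670 = 0.76826 ≈ 0.7683 bits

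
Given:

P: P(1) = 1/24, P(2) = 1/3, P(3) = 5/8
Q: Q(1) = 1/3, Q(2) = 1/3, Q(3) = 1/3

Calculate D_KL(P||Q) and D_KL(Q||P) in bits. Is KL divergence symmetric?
D_KL(P||Q) = 0.4418 bits, D_KL(Q||P) = 0.6977 bits. No, KL divergence is not symmetric.

D_KL(P||Q) = Σ P(x) log₂(P(x)/Q(x))

Computing term by term:
  P(1)·log₂(P(1)/Q(1)) = (1/24)·log₂((1/24)/(1/3)) = -0.12500
  P(2)·log₂(P(2)/Q(2)) = (1/3)·log₂((1/3)/(1/3)) = 0.00000
  P(3)·log₂(P(3)/Q(3)) = (5/8)·log₂((5/8)/(1/3)) = 0.56681

D_KL(P||Q) = -0.12500 + 0.00000 + 0.56681 = 0.44181 ≈ 0.4418 bits

D_KL(Q||P) = Σ Q(x) log₂(Q(x)/P(x))

Computing term by term:
  Q(1)·log₂(Q(1)/P(1)) = (1/3)·log₂((1/3)/(1/24)) = 1.00000
  Q(2)·log₂(Q(2)/P(2)) = (1/3)·log₂((1/3)/(1/3)) = 0.00000
  Q(3)·log₂(Q(3)/P(3)) = (1/3)·log₂((1/3)/(5/8)) = -0.30230

D_KL(Q||P) = 1.00000 + 0.00000 - 0.30230 = 0.69770 ≈ 0.6977 bits

These are NOT equal (difference: 0.2559 bits). KL divergence is asymmetric: D_KL(P||Q) ≠ D_KL(Q||P) in general.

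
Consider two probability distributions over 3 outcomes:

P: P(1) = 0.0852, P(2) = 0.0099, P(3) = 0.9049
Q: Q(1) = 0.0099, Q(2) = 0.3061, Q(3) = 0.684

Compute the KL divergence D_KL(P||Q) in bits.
0.5809 bits

D_KL(P||Q) = Σ P(x) log₂(P(x)/Q(x))

Computing term by term:
  P(1)·log₂(P(1)/Q(1)) = 0.0852·log₂(0.0852/0.0099) = 0.26458
  P(2)·log₂(P(2)/Q(2)) = 0.0099·log₂(0.0099/0.3061) = -0.04901
  P(3)·log₂(P(3)/Q(3)) = 0.9049·log₂(0.9049/0.684) = 0.36536

D_KL(P||Q) = 0.26458 - 0.04901 + 0.36536 = 0.58093 ≈ 0.5809 bits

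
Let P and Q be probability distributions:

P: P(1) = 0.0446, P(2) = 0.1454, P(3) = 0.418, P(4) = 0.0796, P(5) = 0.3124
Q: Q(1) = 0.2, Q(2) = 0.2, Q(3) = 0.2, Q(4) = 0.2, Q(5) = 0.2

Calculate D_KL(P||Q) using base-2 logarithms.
0.3763 bits

D_KL(P||Q) = Σ P(x) log₂(P(x)/Q(x))

Computing term by term:
  P(1)·log₂(P(1)/Q(1)) = 0.0446·log₂(0.0446/0.2) = -0.09655
  P(2)·log₂(P(2)/Q(2)) = 0.1454·log₂(0.1454/0.2) = -0.06688
  P(3)·log₂(P(3)/Q(3)) = 0.418·log₂(0.418/0.2) = 0.44454
  P(4)·log₂(P(4)/Q(4)) = 0.0796·log₂(0.0796/0.2) = -0.10580
  P(5)·log₂(P(5)/Q(5)) = 0.3124·log₂(0.3124/0.2) = 0.20100

D_KL(P||Q) = -0.09655 - 0.06688 + 0.44454 - 0.10580 + 0.20100 = 0.37631 ≈ 0.3763 bits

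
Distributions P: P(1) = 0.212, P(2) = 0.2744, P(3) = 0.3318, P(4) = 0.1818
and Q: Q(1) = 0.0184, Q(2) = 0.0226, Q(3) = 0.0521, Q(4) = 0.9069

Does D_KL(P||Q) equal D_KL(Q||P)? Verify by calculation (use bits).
D_KL(P||Q) = 2.2006 bits, D_KL(Q||P) = 1.8173 bits. No — D_KL(P||Q) ≠ D_KL(Q||P) for this pair.

D_KL(P||Q) = Σ P(x) log₂(P(x)/Q(x))

Computing term by term:
  P(1)·log₂(P(1)/Q(1)) = 0.212·log₂(0.212/0.0184) = 0.74757
  P(2)·log₂(P(2)/Q(2)) = 0.2744·log₂(0.2744/0.0226) = 0.98836
  P(3)·log₂(P(3)/Q(3)) = 0.3318·log₂(0.3318/0.0521) = 0.88622
  P(4)·log₂(P(4)/Q(4)) = 0.1818·log₂(0.1818/0.9069) = -0.42152

D_KL(P||Q) = 0.74757 + 0.98836 + 0.88622 - 0.42152 = 2.20063 ≈ 2.2006 bits

D_KL(Q||P) = Σ Q(x) log₂(Q(x)/P(x))

Computing term by term:
  Q(1)·log₂(Q(1)/P(1)) = 0.0184·log₂(0.0184/0.212) = -0.06488
  Q(2)·log₂(Q(2)/P(2)) = 0.0226·log₂(0.0226/0.2744) = -0.08140
  Q(3)·log₂(Q(3)/P(3)) = 0.0521·log₂(0.0521/0.3318) = -0.13916
  Q(4)·log₂(Q(4)/P(4)) = 0.9069·log₂(0.9069/0.1818) = 2.10273

D_KL(Q||P) = -0.06488 - 0.08140 - 0.13916 + 2.10273 = 1.81729 ≈ 1.8173 bits

These are NOT equal (difference: 0.3833 bits). KL divergence is asymmetric: D_KL(P||Q) ≠ D_KL(Q||P) in general.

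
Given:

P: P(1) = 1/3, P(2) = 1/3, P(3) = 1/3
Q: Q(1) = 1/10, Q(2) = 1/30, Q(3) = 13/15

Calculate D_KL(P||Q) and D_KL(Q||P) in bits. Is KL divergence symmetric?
D_KL(P||Q) = 1.2268 bits, D_KL(Q||P) = 0.9103 bits. No, KL divergence is not symmetric.

D_KL(P||Q) = Σ P(x) log₂(P(x)/Q(x))

Computing term by term:
  P(1)·log₂(P(1)/Q(1)) = (1/3)·log₂((1/3)/(1/10)) = 0.57899
  P(2)·log₂(P(2)/Q(2)) = (1/3)·log₂((1/3)/(1/30)) = 1.10731
  P(3)·log₂(P(3)/Q(3)) = (1/3)·log₂((1/3)/(13/15)) = -0.45950

D_KL(P||Q) = 0.57899 + 1.10731 - 0.45950 = 1.22680 ≈ 1.2268 bits

D_KL(Q||P) = Σ Q(x) log₂(Q(x)/P(x))

Computing term by term:
  Q(1)·log₂(Q(1)/P(1)) = (1/10)·log₂((1/10)/(1/3)) = -0.17370
  Q(2)·log₂(Q(2)/P(2)) = (1/30)·log₂((1/30)/(1/3)) = -0.11073
  Q(3)·log₂(Q(3)/P(3)) = (13/15)·log₂((13/15)/(1/3)) = 1.19471

D_KL(Q||P) = -0.17370 - 0.11073 + 1.19471 = 0.91028 ≈ 0.9103 bits

These are NOT equal (difference: 0.3165 bits). KL divergence is asymmetric: D_KL(P||Q) ≠ D_KL(Q||P) in general.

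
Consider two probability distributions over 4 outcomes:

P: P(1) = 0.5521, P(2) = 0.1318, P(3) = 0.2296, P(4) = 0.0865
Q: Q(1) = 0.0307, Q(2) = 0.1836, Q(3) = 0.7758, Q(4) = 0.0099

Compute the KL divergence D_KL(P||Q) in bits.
2.1057 bits

D_KL(P||Q) = Σ P(x) log₂(P(x)/Q(x))

Computing term by term:
  P(1)·log₂(P(1)/Q(1)) = 0.5521·log₂(0.5521/0.0307) = 2.30149
  P(2)·log₂(P(2)/Q(2)) = 0.1318·log₂(0.1318/0.1836) = -0.06303
  P(3)·log₂(P(3)/Q(3)) = 0.2296·log₂(0.2296/0.7758) = -0.40331
  P(4)·log₂(P(4)/Q(4)) = 0.0865·log₂(0.0865/0.0099) = 0.27050

D_KL(P||Q) = 2.30149 - 0.06303 - 0.40331 + 0.27050 = 2.10565 ≈ 2.1057 bits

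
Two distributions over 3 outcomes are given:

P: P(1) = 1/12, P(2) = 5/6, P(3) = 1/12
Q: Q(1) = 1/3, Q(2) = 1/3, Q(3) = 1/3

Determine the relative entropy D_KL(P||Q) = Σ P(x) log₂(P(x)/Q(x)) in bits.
0.7683 bits

D_KL(P||Q) = Σ P(x) log₂(P(x)/Q(x))

Computing term by term:
  P(1)·log₂(P(1)/Q(1)) = (1/12)·log₂((1/12)/(1/3)) = -0.16667
  P(2)·log₂(P(2)/Q(2)) = (5/6)·log₂((5/6)/(1/3)) = 1.10161
  P(3)·log₂(P(3)/Q(3)) = (1/12)·log₂((1/12)/(1/3)) = -0.16667

D_KL(P||Q) = -0.16667 + 1.10161 - 0.16667 = 0.76827 ≈ 0.7683 bits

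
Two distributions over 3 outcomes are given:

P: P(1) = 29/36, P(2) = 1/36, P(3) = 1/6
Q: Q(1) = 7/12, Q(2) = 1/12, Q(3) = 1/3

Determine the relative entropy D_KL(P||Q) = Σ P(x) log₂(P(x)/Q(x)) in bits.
0.1644 bits

D_KL(P||Q) = Σ P(x) log₂(P(x)/Q(x))

Computing term by term:
  P(1)·log₂(P(1)/Q(1)) = (29/36)·log₂((29/36)/(7/12)) = 0.37512
  P(2)·log₂(P(2)/Q(2)) = (1/36)·log₂((1/36)/(1/12)) = -0.04403
  P(3)·log₂(P(3)/Q(3)) = (1/6)·log₂((1/6)/(1/3)) = -0.16667

D_KL(P||Q) = 0.37512 - 0.04403 - 0.16667 = 0.16442 ≈ 0.1644 bits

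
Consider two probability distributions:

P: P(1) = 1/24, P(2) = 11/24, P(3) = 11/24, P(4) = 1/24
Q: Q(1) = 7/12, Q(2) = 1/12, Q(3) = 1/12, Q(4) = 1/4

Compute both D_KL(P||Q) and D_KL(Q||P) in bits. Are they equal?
D_KL(P||Q) = 1.9881 bits, D_KL(Q||P) = 2.4573 bits. No, they are not equal.

D_KL(P||Q) = Σ P(x) log₂(P(x)/Q(x))

Computing term by term:
  P(1)·log₂(P(1)/Q(1)) = (1/24)·log₂((1/24)/(7/12)) = -0.15864
  P(2)·log₂(P(2)/Q(2)) = (11/24)·log₂((11/24)/(1/12)) = 1.12724
  P(3)·log₂(P(3)/Q(3)) = (11/24)·log₂((11/24)/(1/12)) = 1.12724
  P(4)·log₂(P(4)/Q(4)) = (1/24)·log₂((1/24)/(1/4)) = -0.10771

D_KL(P||Q) = -0.15864 + 1.12724 + 1.12724 - 0.10771 = 1.98813 ≈ 1.9881 bits

D_KL(Q||P) = Σ Q(x) log₂(Q(x)/P(x))

Computing term by term:
  Q(1)·log₂(Q(1)/P(1)) = (7/12)·log₂((7/12)/(1/24)) = 2.22096
  Q(2)·log₂(Q(2)/P(2)) = (1/12)·log₂((1/12)/(11/24)) = -0.20495
  Q(3)·log₂(Q(3)/P(3)) = (1/12)·log₂((1/12)/(11/24)) = -0.20495
  Q(4)·log₂(Q(4)/P(4)) = (1/4)·log₂((1/4)/(1/24)) = 0.64624

D_KL(Q||P) = 2.22096 - 0.20495 - 0.20495 + 0.64624 = 2.45730 ≈ 2.4573 bits

These are NOT equal (difference: 0.4692 bits). KL divergence is asymmetric: D_KL(P||Q) ≠ D_KL(Q||P) in general.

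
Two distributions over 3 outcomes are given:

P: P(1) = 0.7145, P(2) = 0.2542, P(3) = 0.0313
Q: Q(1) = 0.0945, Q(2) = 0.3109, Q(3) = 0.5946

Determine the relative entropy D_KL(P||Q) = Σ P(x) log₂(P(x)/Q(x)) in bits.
1.8785 bits

D_KL(P||Q) = Σ P(x) log₂(P(x)/Q(x))

Computing term by term:
  P(1)·log₂(P(1)/Q(1)) = 0.7145·log₂(0.7145/0.0945) = 2.08530
  P(2)·log₂(P(2)/Q(2)) = 0.2542·log₂(0.2542/0.3109) = -0.07384
  P(3)·log₂(P(3)/Q(3)) = 0.0313·log₂(0.0313/0.5946) = -0.13295

D_KL(P||Q) = 2.08530 - 0.07384 - 0.13295 = 1.87851 ≈ 1.8785 bits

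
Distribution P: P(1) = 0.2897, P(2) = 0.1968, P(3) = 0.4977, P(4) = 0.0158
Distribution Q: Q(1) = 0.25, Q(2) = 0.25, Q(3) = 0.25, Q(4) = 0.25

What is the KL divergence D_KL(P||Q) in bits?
0.4251 bits

D_KL(P||Q) = Σ P(x) log₂(P(x)/Q(x))

Computing term by term:
  P(1)·log₂(P(1)/Q(1)) = 0.2897·log₂(0.2897/0.25) = 0.06160
  P(2)·log₂(P(2)/Q(2)) = 0.1968·log₂(0.1968/0.25) = -0.06793
  P(3)·log₂(P(3)/Q(3)) = 0.4977·log₂(0.4977/0.25) = 0.49439
  P(4)·log₂(P(4)/Q(4)) = 0.0158·log₂(0.0158/0.25) = -0.06295

D_KL(P||Q) = 0.06160 - 0.06793 + 0.49439 - 0.06295 = 0.42511 ≈ 0.4251 bits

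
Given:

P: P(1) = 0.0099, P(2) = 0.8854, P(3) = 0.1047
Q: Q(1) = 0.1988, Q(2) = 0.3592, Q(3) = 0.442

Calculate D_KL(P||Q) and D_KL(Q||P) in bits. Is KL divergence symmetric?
D_KL(P||Q) = 0.8920 bits, D_KL(Q||P) = 1.3112 bits. No, KL divergence is not symmetric.

D_KL(P||Q) = Σ P(x) log₂(P(x)/Q(x))

Computing term by term:
  P(1)·log₂(P(1)/Q(1)) = 0.0099·log₂(0.0099/0.1988) = -0.04284
  P(2)·log₂(P(2)/Q(2)) = 0.8854·log₂(0.8854/0.3592) = 1.15239
  P(3)·log₂(P(3)/Q(3)) = 0.1047·log₂(0.1047/0.442) = -0.21754

D_KL(P||Q) = -0.04284 + 1.15239 - 0.21754 = 0.89201 ≈ 0.8920 bits

D_KL(Q||P) = Σ Q(x) log₂(Q(x)/P(x))

Computing term by term:
  Q(1)·log₂(Q(1)/P(1)) = 0.1988·log₂(0.1988/0.0099) = 0.86036
  Q(2)·log₂(Q(2)/P(2)) = 0.3592·log₂(0.3592/0.8854) = -0.46751
  Q(3)·log₂(Q(3)/P(3)) = 0.442·log₂(0.442/0.1047) = 0.91838

D_KL(Q||P) = 0.86036 - 0.46751 + 0.91838 = 1.31123 ≈ 1.3112 bits

These are NOT equal (difference: 0.4192 bits). KL divergence is asymmetric: D_KL(P||Q) ≠ D_KL(Q||P) in general.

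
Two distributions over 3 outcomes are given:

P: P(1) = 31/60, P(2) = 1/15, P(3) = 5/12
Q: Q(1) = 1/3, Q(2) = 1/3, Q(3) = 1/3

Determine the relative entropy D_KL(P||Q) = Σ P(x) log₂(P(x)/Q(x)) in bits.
0.3060 bits

D_KL(P||Q) = Σ P(x) log₂(P(x)/Q(x))

Computing term by term:
  P(1)·log₂(P(1)/Q(1)) = (31/60)·log₂((31/60)/(1/3)) = 0.32667
  P(2)·log₂(P(2)/Q(2)) = (1/15)·log₂((1/15)/(1/3)) = -0.15480
  P(3)·log₂(P(3)/Q(3)) = (5/12)·log₂((5/12)/(1/3)) = 0.13414

D_KL(P||Q) = 0.32667 - 0.15480 + 0.13414 = 0.30601 ≈ 0.3060 bits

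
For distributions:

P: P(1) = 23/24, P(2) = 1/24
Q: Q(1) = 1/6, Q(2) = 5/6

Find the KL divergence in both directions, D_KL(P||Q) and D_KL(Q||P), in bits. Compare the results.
D_KL(P||Q) = 2.2383 bits, D_KL(Q||P) = 3.1810 bits. D_KL(Q||P) is larger than D_KL(P||Q) by 0.9427 bits; the two directions differ.

D_KL(P||Q) = Σ P(x) log₂(P(x)/Q(x))

Computing term by term:
  P(1)·log₂(P(1)/Q(1)) = (23/24)·log₂((23/24)/(1/6)) = 2.41841
  P(2)·log₂(P(2)/Q(2)) = (1/24)·log₂((1/24)/(5/6)) = -0.18008

D_KL(P||Q) = 2.41841 - 0.18008 = 2.23833 ≈ 2.2383 bits

D_KL(Q||P) = Σ Q(x) log₂(Q(x)/P(x))

Computing term by term:
  Q(1)·log₂(Q(1)/P(1)) = (1/6)·log₂((1/6)/(23/24)) = -0.42059
  Q(2)·log₂(Q(2)/P(2)) = (5/6)·log₂((5/6)/(1/24)) = 3.60161

D_KL(Q||P) = -0.42059 + 3.60161 = 3.18102 ≈ 3.1810 bits

These are NOT equal (difference: 0.9427 bits). KL divergence is asymmetric: D_KL(P||Q) ≠ D_KL(Q||P) in general.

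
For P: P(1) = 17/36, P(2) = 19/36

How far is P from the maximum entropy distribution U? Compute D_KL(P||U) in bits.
0.0022 bits

U(i) = 1/2 for all i

D_KL(P||U) = Σ P(x) log₂(P(x) / (1/2))
           = Σ P(x) log₂(P(x)) + log₂(2)
           = log₂(2) - H(P)

H(P) = -Σ P(x) log₂(P(x)):
  -P(1)·log₂(P(1)) = -(17/36)·log₂(17/36) = 0.51116
  -P(2)·log₂(P(2)) = -(19/36)·log₂(19/36) = 0.48661
H(P) = 0.51116 + 0.48661 = 0.99777 bits

log₂(2) = 1.00000 bits

D_KL(P||U) = 1.00000 - 0.99777 = 0.00223 ≈ 0.0022 bits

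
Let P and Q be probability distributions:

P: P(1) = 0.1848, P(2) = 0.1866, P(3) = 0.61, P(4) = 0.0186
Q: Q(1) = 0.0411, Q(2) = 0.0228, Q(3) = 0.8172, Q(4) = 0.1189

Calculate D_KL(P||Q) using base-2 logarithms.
0.6596 bits

D_KL(P||Q) = Σ P(x) log₂(P(x)/Q(x))

Computing term by term:
  P(1)·log₂(P(1)/Q(1)) = 0.1848·log₂(0.1848/0.0411) = 0.40079
  P(2)·log₂(P(2)/Q(2)) = 0.1866·log₂(0.1866/0.0228) = 0.56593
  P(3)·log₂(P(3)/Q(3)) = 0.61·log₂(0.61/0.8172) = -0.25735
  P(4)·log₂(P(4)/Q(4)) = 0.0186·log₂(0.0186/0.1189) = -0.04978

D_KL(P||Q) = 0.40079 + 0.56593 - 0.25735 - 0.04978 = 0.65959 ≈ 0.6596 bits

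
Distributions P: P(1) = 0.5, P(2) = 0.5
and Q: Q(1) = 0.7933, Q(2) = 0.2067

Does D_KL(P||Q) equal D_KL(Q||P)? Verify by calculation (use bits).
D_KL(P||Q) = 0.3042 bits, D_KL(Q||P) = 0.2649 bits. No — D_KL(P||Q) ≠ D_KL(Q||P) for this pair.

D_KL(P||Q) = Σ P(x) log₂(P(x)/Q(x))

Computing term by term:
  P(1)·log₂(P(1)/Q(1)) = 0.5·log₂(0.5/0.7933) = -0.33297
  P(2)·log₂(P(2)/Q(2)) = 0.5·log₂(0.5/0.2067) = 0.63719

D_KL(P||Q) = -0.33297 + 0.63719 = 0.30422 ≈ 0.3042 bits

D_KL(Q||P) = Σ Q(x) log₂(Q(x)/P(x))

Computing term by term:
  Q(1)·log₂(Q(1)/P(1)) = 0.7933·log₂(0.7933/0.5) = 0.52829
  Q(2)·log₂(Q(2)/P(2)) = 0.2067·log₂(0.2067/0.5) = -0.26342

D_KL(Q||P) = 0.52829 - 0.26342 = 0.26487 ≈ 0.2649 bits

These are NOT equal (difference: 0.0393 bits). KL divergence is asymmetric: D_KL(P||Q) ≠ D_KL(Q||P) in general.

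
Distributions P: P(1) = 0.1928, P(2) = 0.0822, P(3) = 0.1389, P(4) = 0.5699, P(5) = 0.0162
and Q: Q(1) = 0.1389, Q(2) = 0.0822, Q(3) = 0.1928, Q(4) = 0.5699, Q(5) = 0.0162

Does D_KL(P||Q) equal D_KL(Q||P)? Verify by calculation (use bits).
D_KL(P||Q) = 0.0255 bits, D_KL(Q||P) = 0.0255 bits. Yes — for this pair D_KL(P||Q) = D_KL(Q||P).

D_KL(P||Q) = Σ P(x) log₂(P(x)/Q(x))

Computing term by term:
  P(1)·log₂(P(1)/Q(1)) = 0.1928·log₂(0.1928/0.1389) = 0.09121
  P(2)·log₂(P(2)/Q(2)) = 0.0822·log₂(0.0822/0.0822) = 0.00000
  P(3)·log₂(P(3)/Q(3)) = 0.1389·log₂(0.1389/0.1928) = -0.06571
  P(4)·log₂(P(4)/Q(4)) = 0.5699·log₂(0.5699/0.5699) = 0.00000
  P(5)·log₂(P(5)/Q(5)) = 0.0162·log₂(0.0162/0.0162) = 0.00000

D_KL(P||Q) = 0.09121 + 0.00000 - 0.06571 + 0.00000 + 0.00000 = 0.02550 ≈ 0.0255 bits

D_KL(Q||P) = Σ Q(x) log₂(Q(x)/P(x))

Computing term by term:
  Q(1)·log₂(Q(1)/P(1)) = 0.1389·log₂(0.1389/0.1928) = -0.06571
  Q(2)·log₂(Q(2)/P(2)) = 0.0822·log₂(0.0822/0.0822) = 0.00000
  Q(3)·log₂(Q(3)/P(3)) = 0.1928·log₂(0.1928/0.1389) = 0.09121
  Q(4)·log₂(Q(4)/P(4)) = 0.5699·log₂(0.5699/0.5699) = 0.00000
  Q(5)·log₂(Q(5)/P(5)) = 0.0162·log₂(0.0162/0.0162) = 0.00000

D_KL(Q||P) = -0.06571 + 0.00000 + 0.09121 + 0.00000 + 0.00000 = 0.02550 ≈ 0.0255 bits

These ARE equal here. Q is P with outcomes relabeled (Q(1) = P(3), Q(3) = P(1)) by a relabeling that is its own inverse, so the two sums contain exactly the same terms in a different order. This is a special case — KL divergence is not symmetric in general: D_KL(P||Q) ≠ D_KL(Q||P) for most P, Q.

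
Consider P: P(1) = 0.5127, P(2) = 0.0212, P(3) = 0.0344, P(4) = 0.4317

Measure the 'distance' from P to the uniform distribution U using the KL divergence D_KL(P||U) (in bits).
0.6976 bits

U(i) = 1/4 for all i

D_KL(P||U) = Σ P(x) log₂(P(x) / (1/4))
           = Σ P(x) log₂(P(x)) + log₂(4)
           = log₂(4) - H(P)

H(P) = -Σ P(x) log₂(P(x)):
  -P(1)·log₂(P(1)) = -(0.5127)·log₂(0.5127) = 0.49415
  -P(2)·log₂(P(2)) = -(0.0212)·log₂(0.0212) = 0.11787
  -P(3)·log₂(P(3)) = -(0.0344)·log₂(0.0344) = 0.16723
  -P(4)·log₂(P(4)) = -(0.4317)·log₂(0.4317) = 0.52318
H(P) = 0.49415 + 0.11787 + 0.16723 + 0.52318 = 1.30243 bits

log₂(4) = 2.00000 bits

D_KL(P||U) = 2.00000 - 1.30243 = 0.69757 ≈ 0.6976 bits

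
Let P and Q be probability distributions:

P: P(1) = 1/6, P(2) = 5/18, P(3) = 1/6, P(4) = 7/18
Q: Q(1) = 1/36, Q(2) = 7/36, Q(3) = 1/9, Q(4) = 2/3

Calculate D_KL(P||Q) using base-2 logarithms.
0.3689 bits

D_KL(P||Q) = Σ P(x) log₂(P(x)/Q(x))

Computing term by term:
  P(1)·log₂(P(1)/Q(1)) = (1/6)·log₂((1/6)/(1/36)) = 0.43083
  P(2)·log₂(P(2)/Q(2)) = (5/18)·log₂((5/18)/(7/36)) = 0.14294
  P(3)·log₂(P(3)/Q(3)) = (1/6)·log₂((1/6)/(1/9)) = 0.09749
  P(4)·log₂(P(4)/Q(4)) = (7/18)·log₂((7/18)/(2/3)) = -0.30240

D_KL(P||Q) = 0.43083 + 0.14294 + 0.09749 - 0.30240 = 0.36886 ≈ 0.3689 bits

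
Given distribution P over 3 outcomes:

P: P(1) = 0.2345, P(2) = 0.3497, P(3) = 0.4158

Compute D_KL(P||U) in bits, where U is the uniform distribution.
0.0378 bits

U(i) = 1/3 for all i

D_KL(P||U) = Σ P(x) log₂(P(x) / (1/3))
           = Σ P(x) log₂(P(x)) + log₂(3)
           = log₂(3) - H(P)

H(P) = -Σ P(x) log₂(P(x)):
  -P(1)·log₂(P(1)) = -(0.2345)·log₂(0.2345) = 0.49065
  -P(2)·log₂(P(2)) = -(0.3497)·log₂(0.3497) = 0.53008
  -P(3)·log₂(P(3)) = -(0.4158)·log₂(0.4158) = 0.52642
H(P) = 0.49065 + 0.53008 + 0.52642 = 1.54715 bits

log₂(3) = 1.58496 bits

D_KL(P||U) = 1.58496 - 1.54715 = 0.03781 ≈ 0.0378 bits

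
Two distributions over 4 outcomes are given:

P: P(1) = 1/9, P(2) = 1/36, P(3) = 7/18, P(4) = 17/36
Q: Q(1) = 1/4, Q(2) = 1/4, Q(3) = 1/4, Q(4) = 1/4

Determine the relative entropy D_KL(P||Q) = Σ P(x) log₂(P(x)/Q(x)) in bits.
0.4631 bits

D_KL(P||Q) = Σ P(x) log₂(P(x)/Q(x))

Computing term by term:
  P(1)·log₂(P(1)/Q(1)) = (1/9)·log₂((1/9)/(1/4)) = -0.12999
  P(2)·log₂(P(2)/Q(2)) = (1/36)·log₂((1/36)/(1/4)) = -0.08805
  P(3)·log₂(P(3)/Q(3)) = (7/18)·log₂((7/18)/(1/4)) = 0.24789
  P(4)·log₂(P(4)/Q(4)) = (17/36)·log₂((17/36)/(1/4)) = 0.43328

D_KL(P||Q) = -0.12999 - 0.08805 + 0.24789 + 0.43328 = 0.46313 ≈ 0.4631 bits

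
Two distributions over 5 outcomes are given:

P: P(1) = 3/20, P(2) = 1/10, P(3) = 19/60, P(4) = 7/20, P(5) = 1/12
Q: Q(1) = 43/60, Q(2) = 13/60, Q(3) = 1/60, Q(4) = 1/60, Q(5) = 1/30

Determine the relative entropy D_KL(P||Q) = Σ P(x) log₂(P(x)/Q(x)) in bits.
2.5427 bits

D_KL(P||Q) = Σ P(x) log₂(P(x)/Q(x))

Computing term by term:
  P(1)·log₂(P(1)/Q(1)) = (3/20)·log₂((3/20)/(43/60)) = -0.33845
  P(2)·log₂(P(2)/Q(2)) = (1/10)·log₂((1/10)/(13/60)) = -0.11155
  P(3)·log₂(P(3)/Q(3)) = (19/60)·log₂((19/60)/(1/60)) = 1.34518
  P(4)·log₂(P(4)/Q(4)) = (7/20)·log₂((7/20)/(1/60)) = 1.53731
  P(5)·log₂(P(5)/Q(5)) = (1/12)·log₂((1/12)/(1/30)) = 0.11016

D_KL(P||Q) = -0.33845 - 0.11155 + 1.34518 + 1.53731 + 0.11016 = 2.54265 ≈ 2.5427 bits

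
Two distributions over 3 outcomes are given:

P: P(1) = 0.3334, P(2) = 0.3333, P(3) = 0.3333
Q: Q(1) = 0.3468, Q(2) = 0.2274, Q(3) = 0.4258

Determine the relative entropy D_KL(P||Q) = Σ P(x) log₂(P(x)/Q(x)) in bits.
0.0471 bits

D_KL(P||Q) = Σ P(x) log₂(P(x)/Q(x))

Computing term by term:
  P(1)·log₂(P(1)/Q(1)) = 0.3334·log₂(0.3334/0.3468) = -0.01895
  P(2)·log₂(P(2)/Q(2)) = 0.3333·log₂(0.3333/0.2274) = 0.18384
  P(3)·log₂(P(3)/Q(3)) = 0.3333·log₂(0.3333/0.4258) = -0.11777

D_KL(P||Q) = -0.01895 + 0.18384 - 0.11777 = 0.04712 ≈ 0.0471 bits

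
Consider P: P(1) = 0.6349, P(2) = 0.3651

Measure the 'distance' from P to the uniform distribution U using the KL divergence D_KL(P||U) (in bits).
0.0532 bits

U(i) = 1/2 for all i

D_KL(P||U) = Σ P(x) log₂(P(x) / (1/2))
           = Σ P(x) log₂(P(x)) + log₂(2)
           = log₂(2) - H(P)

H(P) = -Σ P(x) log₂(P(x)):
  -P(1)·log₂(P(1)) = -(0.6349)·log₂(0.6349) = 0.41611
  -P(2)·log₂(P(2)) = -(0.3651)·log₂(0.3651) = 0.53072
H(P) = 0.41611 + 0.53072 = 0.94683 bits

log₂(2) = 1.00000 bits

D_KL(P||U) = 1.00000 - 0.94683 = 0.05317 ≈ 0.0532 bits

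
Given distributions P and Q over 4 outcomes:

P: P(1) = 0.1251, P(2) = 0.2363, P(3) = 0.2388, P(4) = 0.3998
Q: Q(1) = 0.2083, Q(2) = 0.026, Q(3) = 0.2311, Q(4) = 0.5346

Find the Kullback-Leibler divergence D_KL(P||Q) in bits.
0.5041 bits

D_KL(P||Q) = Σ P(x) log₂(P(x)/Q(x))

Computing term by term:
  P(1)·log₂(P(1)/Q(1)) = 0.1251·log₂(0.1251/0.2083) = -0.09202
  P(2)·log₂(P(2)/Q(2)) = 0.2363·log₂(0.2363/0.026) = 0.75239
  P(3)·log₂(P(3)/Q(3)) = 0.2388·log₂(0.2388/0.2311) = 0.01129
  P(4)·log₂(P(4)/Q(4)) = 0.3998·log₂(0.3998/0.5346) = -0.16759

D_KL(P||Q) = -0.09202 + 0.75239 + 0.01129 - 0.16759 = 0.50407 ≈ 0.5041 bits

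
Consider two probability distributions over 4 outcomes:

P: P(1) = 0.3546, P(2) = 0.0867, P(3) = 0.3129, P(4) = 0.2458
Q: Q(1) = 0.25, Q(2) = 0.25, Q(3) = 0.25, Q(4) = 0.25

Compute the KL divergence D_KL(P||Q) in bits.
0.1417 bits

D_KL(P||Q) = Σ P(x) log₂(P(x)/Q(x))

Computing term by term:
  P(1)·log₂(P(1)/Q(1)) = 0.3546·log₂(0.3546/0.25) = 0.17881
  P(2)·log₂(P(2)/Q(2)) = 0.0867·log₂(0.0867/0.25) = -0.13246
  P(3)·log₂(P(3)/Q(3)) = 0.3129·log₂(0.3129/0.25) = 0.10131
  P(4)·log₂(P(4)/Q(4)) = 0.2458·log₂(0.2458/0.25) = -0.00601

D_KL(P||Q) = 0.17881 - 0.13246 + 0.10131 - 0.00601 = 0.14165 ≈ 0.1417 bits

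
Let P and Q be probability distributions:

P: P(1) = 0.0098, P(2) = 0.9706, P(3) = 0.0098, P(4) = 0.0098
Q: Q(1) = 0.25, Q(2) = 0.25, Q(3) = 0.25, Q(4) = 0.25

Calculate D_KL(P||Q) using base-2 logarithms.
1.7620 bits

D_KL(P||Q) = Σ P(x) log₂(P(x)/Q(x))

Computing term by term:
  P(1)·log₂(P(1)/Q(1)) = 0.0098·log₂(0.0098/0.25) = -0.04580
  P(2)·log₂(P(2)/Q(2)) = 0.9706·log₂(0.9706/0.25) = 1.89941
  P(3)·log₂(P(3)/Q(3)) = 0.0098·log₂(0.0098/0.25) = -0.04580
  P(4)·log₂(P(4)/Q(4)) = 0.0098·log₂(0.0098/0.25) = -0.04580

D_KL(P||Q) = -0.04580 + 1.89941 - 0.04580 - 0.04580 = 1.76201 ≈ 1.7620 bits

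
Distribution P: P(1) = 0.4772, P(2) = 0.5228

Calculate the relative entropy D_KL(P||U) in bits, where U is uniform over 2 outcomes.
0.0015 bits

U(i) = 1/2 for all i

D_KL(P||U) = Σ P(x) log₂(P(x) / (1/2))
           = Σ P(x) log₂(P(x)) + log₂(2)
           = log₂(2) - H(P)

H(P) = -Σ P(x) log₂(P(x)):
  -P(1)·log₂(P(1)) = -(0.4772)·log₂(0.4772) = 0.50933
  -P(2)·log₂(P(2)) = -(0.5228)·log₂(0.5228) = 0.48917
H(P) = 0.50933 + 0.48917 = 0.99850 bits

log₂(2) = 1.00000 bits

D_KL(P||U) = 1.00000 - 0.99850 = 0.00150 ≈ 0.0015 bits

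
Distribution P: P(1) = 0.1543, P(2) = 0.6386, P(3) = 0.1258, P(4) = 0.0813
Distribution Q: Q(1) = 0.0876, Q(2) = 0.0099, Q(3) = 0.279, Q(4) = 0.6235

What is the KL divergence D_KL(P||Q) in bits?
3.5814 bits

D_KL(P||Q) = Σ P(x) log₂(P(x)/Q(x))

Computing term by term:
  P(1)·log₂(P(1)/Q(1)) = 0.1543·log₂(0.1543/0.0876) = 0.12602
  P(2)·log₂(P(2)/Q(2)) = 0.6386·log₂(0.6386/0.0099) = 3.83884
  P(3)·log₂(P(3)/Q(3)) = 0.1258·log₂(0.1258/0.279) = -0.14456
  P(4)·log₂(P(4)/Q(4)) = 0.0813·log₂(0.0813/0.6235) = -0.23895

D_KL(P||Q) = 0.12602 + 3.83884 - 0.14456 - 0.23895 = 3.58135 ≈ 3.5814 bits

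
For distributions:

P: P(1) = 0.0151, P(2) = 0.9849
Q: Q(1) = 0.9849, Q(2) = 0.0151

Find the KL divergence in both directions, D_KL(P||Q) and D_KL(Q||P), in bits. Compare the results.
D_KL(P||Q) = 5.8453 bits, D_KL(Q||P) = 5.8453 bits. The two directions give exactly the same value for this pair.

D_KL(P||Q) = Σ P(x) log₂(P(x)/Q(x))

Computing term by term:
  P(1)·log₂(P(1)/Q(1)) = 0.0151·log₂(0.0151/0.9849) = -0.09101
  P(2)·log₂(P(2)/Q(2)) = 0.9849·log₂(0.9849/0.0151) = 5.93634

D_KL(P||Q) = -0.09101 + 5.93634 = 5.84533 ≈ 5.8453 bits

D_KL(Q||P) = Σ Q(x) log₂(Q(x)/P(x))

Computing term by term:
  Q(1)·log₂(Q(1)/P(1)) = 0.9849·log₂(0.9849/0.0151) = 5.93634
  Q(2)·log₂(Q(2)/P(2)) = 0.0151·log₂(0.0151/0.9849) = -0.09101

D_KL(Q||P) = 5.93634 - 0.09101 = 5.84533 ≈ 5.8453 bits

These ARE equal here. Q is P with outcomes relabeled (Q(1) = P(2), Q(2) = P(1)) by a relabeling that is its own inverse, so the two sums contain exactly the same terms in a different order. This is a special case — KL divergence is not symmetric in general: D_KL(P||Q) ≠ D_KL(Q||P) for most P, Q.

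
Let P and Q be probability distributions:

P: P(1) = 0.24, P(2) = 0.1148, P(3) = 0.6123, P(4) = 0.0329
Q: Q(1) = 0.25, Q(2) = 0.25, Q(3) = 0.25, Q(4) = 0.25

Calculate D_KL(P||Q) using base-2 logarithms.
0.5520 bits

D_KL(P||Q) = Σ P(x) log₂(P(x)/Q(x))

Computing term by term:
  P(1)·log₂(P(1)/Q(1)) = 0.24·log₂(0.24/0.25) = -0.01413
  P(2)·log₂(P(2)/Q(2)) = 0.1148·log₂(0.1148/0.25) = -0.12890
  P(3)·log₂(P(3)/Q(3)) = 0.6123·log₂(0.6123/0.25) = 0.79128
  P(4)·log₂(P(4)/Q(4)) = 0.0329·log₂(0.0329/0.25) = -0.09626

D_KL(P||Q) = -0.01413 - 0.12890 + 0.79128 - 0.09626 = 0.55199 ≈ 0.5520 bits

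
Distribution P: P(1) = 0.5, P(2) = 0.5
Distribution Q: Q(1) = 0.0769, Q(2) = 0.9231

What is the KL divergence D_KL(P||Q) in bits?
0.9082 bits

D_KL(P||Q) = Σ P(x) log₂(P(x)/Q(x))

Computing term by term:
  P(1)·log₂(P(1)/Q(1)) = 0.5·log₂(0.5/0.0769) = 1.35044
  P(2)·log₂(P(2)/Q(2)) = 0.5·log₂(0.5/0.9231) = -0.44228

D_KL(P||Q) = 1.35044 - 0.44228 = 0.90816 ≈ 0.9082 bits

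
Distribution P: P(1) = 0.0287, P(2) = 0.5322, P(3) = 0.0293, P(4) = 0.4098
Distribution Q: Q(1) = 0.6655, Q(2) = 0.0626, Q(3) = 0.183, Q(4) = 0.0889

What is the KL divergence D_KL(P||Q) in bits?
2.3392 bits

D_KL(P||Q) = Σ P(x) log₂(P(x)/Q(x))

Computing term by term:
  P(1)·log₂(P(1)/Q(1)) = 0.0287·log₂(0.0287/0.6655) = -0.13016
  P(2)·log₂(P(2)/Q(2)) = 0.5322·log₂(0.5322/0.0626) = 1.64329
  P(3)·log₂(P(3)/Q(3)) = 0.0293·log₂(0.0293/0.183) = -0.07744
  P(4)·log₂(P(4)/Q(4)) = 0.4098·log₂(0.4098/0.0889) = 0.90347

D_KL(P||Q) = -0.13016 + 1.64329 - 0.07744 + 0.90347 = 2.33916 ≈ 2.3392 bits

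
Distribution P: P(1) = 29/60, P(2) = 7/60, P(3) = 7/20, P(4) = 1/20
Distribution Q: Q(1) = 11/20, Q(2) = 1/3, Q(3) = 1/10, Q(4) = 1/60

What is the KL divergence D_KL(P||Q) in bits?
0.4450 bits

D_KL(P||Q) = Σ P(x) log₂(P(x)/Q(x))

Computing term by term:
  P(1)·log₂(P(1)/Q(1)) = (29/60)·log₂((29/60)/(11/20)) = -0.09010
  P(2)·log₂(P(2)/Q(2)) = (7/60)·log₂((7/60)/(1/3)) = -0.17670
  P(3)·log₂(P(3)/Q(3)) = (7/20)·log₂((7/20)/(1/10)) = 0.63257
  P(4)·log₂(P(4)/Q(4)) = (1/20)·log₂((1/20)/(1/60)) = 0.07925

D_KL(P||Q) = -0.09010 - 0.17670 + 0.63257 + 0.07925 = 0.44502 ≈ 0.4450 bits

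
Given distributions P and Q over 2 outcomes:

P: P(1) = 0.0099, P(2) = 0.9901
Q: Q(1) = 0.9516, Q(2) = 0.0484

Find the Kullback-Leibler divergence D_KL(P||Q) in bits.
4.2462 bits

D_KL(P||Q) = Σ P(x) log₂(P(x)/Q(x))

Computing term by term:
  P(1)·log₂(P(1)/Q(1)) = 0.0099·log₂(0.0099/0.9516) = -0.06521
  P(2)·log₂(P(2)/Q(2)) = 0.9901·log₂(0.9901/0.0484) = 4.31139

D_KL(P||Q) = -0.06521 + 4.31139 = 4.24618 ≈ 4.2462 bits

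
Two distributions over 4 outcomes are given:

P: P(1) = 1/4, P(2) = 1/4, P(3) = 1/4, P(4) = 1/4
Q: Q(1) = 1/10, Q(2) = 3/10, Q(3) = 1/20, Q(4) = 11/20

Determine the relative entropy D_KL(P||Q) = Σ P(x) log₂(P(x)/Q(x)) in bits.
0.5608 bits

D_KL(P||Q) = Σ P(x) log₂(P(x)/Q(x))

Computing term by term:
  P(1)·log₂(P(1)/Q(1)) = (1/4)·log₂((1/4)/(1/10)) = 0.33048
  P(2)·log₂(P(2)/Q(2)) = (1/4)·log₂((1/4)/(3/10)) = -0.06576
  P(3)·log₂(P(3)/Q(3)) = (1/4)·log₂((1/4)/(1/20)) = 0.58048
  P(4)·log₂(P(4)/Q(4)) = (1/4)·log₂((1/4)/(11/20)) = -0.28438

D_KL(P||Q) = 0.33048 - 0.06576 + 0.58048 - 0.28438 = 0.56082 ≈ 0.5608 bits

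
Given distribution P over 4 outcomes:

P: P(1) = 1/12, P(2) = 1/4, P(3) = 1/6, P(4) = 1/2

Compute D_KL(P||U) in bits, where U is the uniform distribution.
0.2704 bits

U(i) = 1/4 for all i

D_KL(P||U) = Σ P(x) log₂(P(x) / (1/4))
           = Σ P(x) log₂(P(x)) + log₂(4)
           = log₂(4) - H(P)

H(P) = -Σ P(x) log₂(P(x)):
  -P(1)·log₂(P(1)) = -(1/12)·log₂(1/12) = 0.29875
  -P(2)·log₂(P(2)) = -(1/4)·log₂(1/4) = 0.50000
  -P(3)·log₂(P(3)) = -(1/6)·log₂(1/6) = 0.43083
  -P(4)·log₂(P(4)) = -(1/2)·log₂(1/2) = 0.50000
H(P) = 0.29875 + 0.50000 + 0.43083 + 0.50000 = 1.72958 bits

log₂(4) = 2.00000 bits

D_KL(P||U) = 2.00000 - 1.72958 = 0.27042 ≈ 0.2704 bits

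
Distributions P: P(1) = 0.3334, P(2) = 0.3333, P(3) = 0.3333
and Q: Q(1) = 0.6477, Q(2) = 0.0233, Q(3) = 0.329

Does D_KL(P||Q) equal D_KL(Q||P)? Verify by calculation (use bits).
D_KL(P||Q) = 0.9662 bits, D_KL(Q||P) = 0.5249 bits. No — D_KL(P||Q) ≠ D_KL(Q||P) for this pair.

D_KL(P||Q) = Σ P(x) log₂(P(x)/Q(x))

Computing term by term:
  P(1)·log₂(P(1)/Q(1)) = 0.3334·log₂(0.3334/0.6477) = -0.31942
  P(2)·log₂(P(2)/Q(2)) = 0.3333·log₂(0.3333/0.0233) = 1.27935
  P(3)·log₂(P(3)/Q(3)) = 0.3333·log₂(0.3333/0.329) = 0.00624

D_KL(P||Q) = -0.31942 + 1.27935 + 0.00624 = 0.96617 ≈ 0.9662 bits

D_KL(Q||P) = Σ Q(x) log₂(Q(x)/P(x))

Computing term by term:
  Q(1)·log₂(Q(1)/P(1)) = 0.6477·log₂(0.6477/0.3334) = 0.62054
  Q(2)·log₂(Q(2)/P(2)) = 0.0233·log₂(0.0233/0.3333) = -0.08944
  Q(3)·log₂(Q(3)/P(3)) = 0.329·log₂(0.329/0.3333) = -0.00616

D_KL(Q||P) = 0.62054 - 0.08944 - 0.00616 = 0.52494 ≈ 0.5249 bits

These are NOT equal (difference: 0.4413 bits). KL divergence is asymmetric: D_KL(P||Q) ≠ D_KL(Q||P) in general.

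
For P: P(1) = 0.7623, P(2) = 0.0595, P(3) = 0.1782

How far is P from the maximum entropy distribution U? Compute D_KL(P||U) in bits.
0.6008 bits

U(i) = 1/3 for all i

D_KL(P||U) = Σ P(x) log₂(P(x) / (1/3))
           = Σ P(x) log₂(P(x)) + log₂(3)
           = log₂(3) - H(P)

H(P) = -Σ P(x) log₂(P(x)):
  -P(1)·log₂(P(1)) = -(0.7623)·log₂(0.7623) = 0.29849
  -P(2)·log₂(P(2)) = -(0.0595)·log₂(0.0595) = 0.24222
  -P(3)·log₂(P(3)) = -(0.1782)·log₂(0.1782) = 0.44344
H(P) = 0.29849 + 0.24222 + 0.44344 = 0.98415 bits

log₂(3) = 1.58496 bits

D_KL(P||U) = 1.58496 - 0.98415 = 0.60081 ≈ 0.6008 bits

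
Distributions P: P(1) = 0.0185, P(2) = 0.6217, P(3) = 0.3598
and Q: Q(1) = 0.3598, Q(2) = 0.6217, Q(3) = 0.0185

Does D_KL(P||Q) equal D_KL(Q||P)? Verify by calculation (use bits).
D_KL(P||Q) = 1.4613 bits, D_KL(Q||P) = 1.4613 bits. Yes — for this pair D_KL(P||Q) = D_KL(Q||P).

D_KL(P||Q) = Σ P(x) log₂(P(x)/Q(x))

Computing term by term:
  P(1)·log₂(P(1)/Q(1)) = 0.0185·log₂(0.0185/0.3598) = -0.07921
  P(2)·log₂(P(2)/Q(2)) = 0.6217·log₂(0.6217/0.6217) = 0.00000
  P(3)·log₂(P(3)/Q(3)) = 0.3598·log₂(0.3598/0.0185) = 1.54052

D_KL(P||Q) = -0.07921 + 0.00000 + 1.54052 = 1.46131 ≈ 1.4613 bits

D_KL(Q||P) = Σ Q(x) log₂(Q(x)/P(x))

Computing term by term:
  Q(1)·log₂(Q(1)/P(1)) = 0.3598·log₂(0.3598/0.0185) = 1.54052
  Q(2)·log₂(Q(2)/P(2)) = 0.6217·log₂(0.6217/0.6217) = 0.00000
  Q(3)·log₂(Q(3)/P(3)) = 0.0185·log₂(0.0185/0.3598) = -0.07921

D_KL(Q||P) = 1.54052 + 0.00000 - 0.07921 = 1.46131 ≈ 1.4613 bits

These ARE equal here. Q is P with outcomes relabeled (Q(1) = P(3), Q(3) = P(1)) by a relabeling that is its own inverse, so the two sums contain exactly the same terms in a different order. This is a special case — KL divergence is not symmetric in general: D_KL(P||Q) ≠ D_KL(Q||P) for most P, Q.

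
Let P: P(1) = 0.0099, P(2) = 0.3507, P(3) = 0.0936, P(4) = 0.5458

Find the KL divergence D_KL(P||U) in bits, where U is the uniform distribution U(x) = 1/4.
0.6073 bits

U(i) = 1/4 for all i

D_KL(P||U) = Σ P(x) log₂(P(x) / (1/4))
           = Σ P(x) log₂(P(x)) + log₂(4)
           = log₂(4) - H(P)

H(P) = -Σ P(x) log₂(P(x)):
  -P(1)·log₂(P(1)) = -(0.0099)·log₂(0.0099) = 0.06592
  -P(2)·log₂(P(2)) = -(0.3507)·log₂(0.3507) = 0.53015
  -P(3)·log₂(P(3)) = -(0.0936)·log₂(0.0936) = 0.31986
  -P(4)·log₂(P(4)) = -(0.5458)·log₂(0.5458) = 0.47679
H(P) = 0.06592 + 0.53015 + 0.31986 + 0.47679 = 1.39272 bits

log₂(4) = 2.00000 bits

D_KL(P||U) = 2.00000 - 1.39272 = 0.60728 ≈ 0.6073 bits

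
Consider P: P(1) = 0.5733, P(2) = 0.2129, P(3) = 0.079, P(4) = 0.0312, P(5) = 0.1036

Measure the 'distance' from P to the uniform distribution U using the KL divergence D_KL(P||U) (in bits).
0.6024 bits

U(i) = 1/5 for all i

D_KL(P||U) = Σ P(x) log₂(P(x) / (1/5))
           = Σ P(x) log₂(P(x)) + log₂(5)
           = log₂(5) - H(P)

H(P) = -Σ P(x) log₂(P(x)):
  -P(1)·log₂(P(1)) = -(0.5733)·log₂(0.5733) = 0.46015
  -P(2)·log₂(P(2)) = -(0.2129)·log₂(0.2129) = 0.47514
  -P(3)·log₂(P(3)) = -(0.079)·log₂(0.079) = 0.28930
  -P(4)·log₂(P(4)) = -(0.0312)·log₂(0.0312) = 0.15607
  -P(5)·log₂(P(5)) = -(0.1036)·log₂(0.1036) = 0.33887
H(P) = 0.46015 + 0.47514 + 0.28930 + 0.15607 + 0.33887 = 1.71953 bits

log₂(5) = 2.32193 bits

D_KL(P||U) = 2.32193 - 1.71953 = 0.60240 ≈ 0.6024 bits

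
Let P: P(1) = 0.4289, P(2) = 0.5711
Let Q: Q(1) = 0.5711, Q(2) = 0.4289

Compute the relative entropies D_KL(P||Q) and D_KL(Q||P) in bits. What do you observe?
D_KL(P||Q) = 0.0587 bits, D_KL(Q||P) = 0.0587 bits. The two directions give the same value here, because Q is a self-inverse relabeling of P; in general KL divergence is asymmetric.

D_KL(P||Q) = Σ P(x) log₂(P(x)/Q(x))

Computing term by term:
  P(1)·log₂(P(1)/Q(1)) = 0.4289·log₂(0.4289/0.5711) = -0.17718
  P(2)·log₂(P(2)/Q(2)) = 0.5711·log₂(0.5711/0.4289) = 0.23592

D_KL(P||Q) = -0.17718 + 0.23592 = 0.05874 ≈ 0.0587 bits

D_KL(Q||P) = Σ Q(x) log₂(Q(x)/P(x))

Computing term by term:
  Q(1)·log₂(Q(1)/P(1)) = 0.5711·log₂(0.5711/0.4289) = 0.23592
  Q(2)·log₂(Q(2)/P(2)) = 0.4289·log₂(0.4289/0.5711) = -0.17718

D_KL(Q||P) = 0.23592 - 0.17718 = 0.05874 ≈ 0.0587 bits

These ARE equal here. Q is P with outcomes relabeled (Q(1) = P(2), Q(2) = P(1)) by a relabeling that is its own inverse, so the two sums contain exactly the same terms in a different order. This is a special case — KL divergence is not symmetric in general: D_KL(P||Q) ≠ D_KL(Q||P) for most P, Q.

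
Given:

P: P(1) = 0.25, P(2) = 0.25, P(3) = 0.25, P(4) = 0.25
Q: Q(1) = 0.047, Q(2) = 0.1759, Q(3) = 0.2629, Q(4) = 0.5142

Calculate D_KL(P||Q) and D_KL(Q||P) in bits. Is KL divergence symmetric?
D_KL(P||Q) = 0.4513 bits, D_KL(Q||P) = 0.3515 bits. No, KL divergence is not symmetric.

D_KL(P||Q) = Σ P(x) log₂(P(x)/Q(x))

Computing term by term:
  P(1)·log₂(P(1)/Q(1)) = 0.25·log₂(0.25/0.047) = 0.60280
  P(2)·log₂(P(2)/Q(2)) = 0.25·log₂(0.25/0.1759) = 0.12679
  P(3)·log₂(P(3)/Q(3)) = 0.25·log₂(0.25/0.2629) = -0.01815
  P(4)·log₂(P(4)/Q(4)) = 0.25·log₂(0.25/0.5142) = -0.26010

D_KL(P||Q) = 0.60280 + 0.12679 - 0.01815 - 0.26010 = 0.45134 ≈ 0.4513 bits

D_KL(Q||P) = Σ Q(x) log₂(Q(x)/P(x))

Computing term by term:
  Q(1)·log₂(Q(1)/P(1)) = 0.047·log₂(0.047/0.25) = -0.11333
  Q(2)·log₂(Q(2)/P(2)) = 0.1759·log₂(0.1759/0.25) = -0.08921
  Q(3)·log₂(Q(3)/P(3)) = 0.2629·log₂(0.2629/0.25) = 0.01908
  Q(4)·log₂(Q(4)/P(4)) = 0.5142·log₂(0.5142/0.25) = 0.53497

D_KL(Q||P) = -0.11333 - 0.08921 + 0.01908 + 0.53497 = 0.35151 ≈ 0.3515 bits

These are NOT equal (difference: 0.0998 bits). KL divergence is asymmetric: D_KL(P||Q) ≠ D_KL(Q||P) in general.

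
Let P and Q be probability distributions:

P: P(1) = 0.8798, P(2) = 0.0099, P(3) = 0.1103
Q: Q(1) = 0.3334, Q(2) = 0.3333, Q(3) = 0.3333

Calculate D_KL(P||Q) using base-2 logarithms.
1.0055 bits

D_KL(P||Q) = Σ P(x) log₂(P(x)/Q(x))

Computing term by term:
  P(1)·log₂(P(1)/Q(1)) = 0.8798·log₂(0.8798/0.3334) = 1.23165
  P(2)·log₂(P(2)/Q(2)) = 0.0099·log₂(0.0099/0.3333) = -0.05023
  P(3)·log₂(P(3)/Q(3)) = 0.1103·log₂(0.1103/0.3333) = -0.17597

D_KL(P||Q) = 1.23165 - 0.05023 - 0.17597 = 1.00545 ≈ 1.0055 bits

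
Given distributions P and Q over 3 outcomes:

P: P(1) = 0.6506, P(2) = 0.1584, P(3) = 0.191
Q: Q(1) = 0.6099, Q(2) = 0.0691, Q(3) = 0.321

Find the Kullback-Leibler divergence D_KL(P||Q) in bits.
0.1072 bits

D_KL(P||Q) = Σ P(x) log₂(P(x)/Q(x))

Computing term by term:
  P(1)·log₂(P(1)/Q(1)) = 0.6506·log₂(0.6506/0.6099) = 0.06063
  P(2)·log₂(P(2)/Q(2)) = 0.1584·log₂(0.1584/0.0691) = 0.18958
  P(3)·log₂(P(3)/Q(3)) = 0.191·log₂(0.191/0.321) = -0.14306

D_KL(P||Q) = 0.06063 + 0.18958 - 0.14306 = 0.10715 ≈ 0.1072 bits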